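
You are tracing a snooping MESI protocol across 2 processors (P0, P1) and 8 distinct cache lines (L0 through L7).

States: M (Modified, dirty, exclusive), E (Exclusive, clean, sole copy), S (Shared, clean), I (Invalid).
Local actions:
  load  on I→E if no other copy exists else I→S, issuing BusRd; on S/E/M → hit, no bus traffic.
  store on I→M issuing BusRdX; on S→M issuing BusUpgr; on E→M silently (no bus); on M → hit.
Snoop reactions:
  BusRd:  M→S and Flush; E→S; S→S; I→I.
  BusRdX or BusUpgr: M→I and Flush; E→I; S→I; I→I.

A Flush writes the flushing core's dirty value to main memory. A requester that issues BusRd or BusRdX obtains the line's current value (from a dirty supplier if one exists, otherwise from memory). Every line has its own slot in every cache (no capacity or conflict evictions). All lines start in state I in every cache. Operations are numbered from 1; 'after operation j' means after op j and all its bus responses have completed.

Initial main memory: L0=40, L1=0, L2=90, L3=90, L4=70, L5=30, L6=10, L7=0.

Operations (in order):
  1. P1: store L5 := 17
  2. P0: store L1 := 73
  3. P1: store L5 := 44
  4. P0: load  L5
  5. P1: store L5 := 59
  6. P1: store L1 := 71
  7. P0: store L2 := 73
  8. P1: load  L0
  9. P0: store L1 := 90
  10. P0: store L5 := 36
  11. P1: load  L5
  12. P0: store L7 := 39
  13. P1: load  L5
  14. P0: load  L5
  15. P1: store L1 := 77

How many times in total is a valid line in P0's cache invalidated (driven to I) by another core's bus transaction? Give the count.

  op1 P1: store L5 := 17 → I/M on L5; bus BusRdX; mem=30
  op2 P0: store L1 := 73 → M/I on L1; bus BusRdX; mem=0
  op3 P1: store L5 := 44 → I/M on L5; bus (none); mem=30
  op4 P0: load  L5 → S/S on L5; bus BusRd Flush; mem=44
  op5 P1: store L5 := 59 → I/M on L5; bus BusUpgr; mem=44
  op6 P1: store L1 := 71 → I/M on L1; bus BusRdX Flush; mem=73
  op7 P0: store L2 := 73 → M/I on L2; bus BusRdX; mem=90
  op8 P1: load  L0 → I/E on L0; bus BusRd; mem=40
  op9 P0: store L1 := 90 → M/I on L1; bus BusRdX Flush; mem=71
  op10 P0: store L5 := 36 → M/I on L5; bus BusRdX Flush; mem=59
  op11 P1: load  L5 → S/S on L5; bus BusRd Flush; mem=36
  op12 P0: store L7 := 39 → M/I on L7; bus BusRdX; mem=0
  op13 P1: load  L5 → S/S on L5; bus (none); mem=36
  op14 P0: load  L5 → S/S on L5; bus (none); mem=36
  op15 P1: store L1 := 77 → I/M on L1; bus BusRdX Flush; mem=90

invalidations = 3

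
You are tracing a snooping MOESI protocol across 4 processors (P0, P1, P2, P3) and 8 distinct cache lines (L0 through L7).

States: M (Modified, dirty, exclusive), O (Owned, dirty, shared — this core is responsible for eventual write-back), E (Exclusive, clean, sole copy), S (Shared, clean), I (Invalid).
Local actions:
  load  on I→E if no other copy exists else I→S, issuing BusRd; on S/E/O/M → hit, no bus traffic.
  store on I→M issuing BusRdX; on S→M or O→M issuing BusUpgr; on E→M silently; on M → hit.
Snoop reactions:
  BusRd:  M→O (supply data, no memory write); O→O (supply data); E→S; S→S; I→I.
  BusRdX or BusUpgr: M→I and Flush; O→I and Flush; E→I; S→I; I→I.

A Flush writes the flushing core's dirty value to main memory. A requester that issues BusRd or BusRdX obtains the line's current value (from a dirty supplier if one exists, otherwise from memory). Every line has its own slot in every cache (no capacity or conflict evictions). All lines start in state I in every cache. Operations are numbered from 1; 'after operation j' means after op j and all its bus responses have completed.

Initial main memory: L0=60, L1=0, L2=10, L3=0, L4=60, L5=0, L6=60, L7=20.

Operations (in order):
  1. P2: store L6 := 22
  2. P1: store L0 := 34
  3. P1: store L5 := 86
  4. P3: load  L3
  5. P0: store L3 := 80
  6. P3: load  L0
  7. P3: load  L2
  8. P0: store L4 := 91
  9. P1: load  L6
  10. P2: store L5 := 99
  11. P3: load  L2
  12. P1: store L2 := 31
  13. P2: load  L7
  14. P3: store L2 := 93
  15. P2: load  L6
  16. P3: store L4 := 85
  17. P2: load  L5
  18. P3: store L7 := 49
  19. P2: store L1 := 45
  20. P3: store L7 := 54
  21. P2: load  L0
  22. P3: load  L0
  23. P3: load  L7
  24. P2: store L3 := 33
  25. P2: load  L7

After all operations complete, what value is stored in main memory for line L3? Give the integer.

step 1: P2: store L6 := 22  ⟶  IIMI  (L6)  txn=BusRdX  M[L6]=60
step 2: P1: store L0 := 34  ⟶  IMII  (L0)  txn=BusRdX  M[L0]=60
step 3: P1: store L5 := 86  ⟶  IMII  (L5)  txn=BusRdX  M[L5]=0
step 4: P3: load  L3  ⟶  IIIE  (L3)  txn=BusRd  M[L3]=0
step 5: P0: store L3 := 80  ⟶  MIII  (L3)  txn=BusRdX  M[L3]=0
step 6: P3: load  L0  ⟶  IOIS  (L0)  txn=BusRd  M[L0]=60
step 7: P3: load  L2  ⟶  IIIE  (L2)  txn=BusRd  M[L2]=10
step 8: P0: store L4 := 91  ⟶  MIII  (L4)  txn=BusRdX  M[L4]=60
step 9: P1: load  L6  ⟶  ISOI  (L6)  txn=BusRd  M[L6]=60
step 10: P2: store L5 := 99  ⟶  IIMI  (L5)  txn=BusRdX+Flush  M[L5]=86
step 11: P3: load  L2  ⟶  IIIE  (L2)  txn=∅  M[L2]=10
step 12: P1: store L2 := 31  ⟶  IMII  (L2)  txn=BusRdX  M[L2]=10
step 13: P2: load  L7  ⟶  IIEI  (L7)  txn=BusRd  M[L7]=20
step 14: P3: store L2 := 93  ⟶  IIIM  (L2)  txn=BusRdX+Flush  M[L2]=31
step 15: P2: load  L6  ⟶  ISOI  (L6)  txn=∅  M[L6]=60
step 16: P3: store L4 := 85  ⟶  IIIM  (L4)  txn=BusRdX+Flush  M[L4]=91
step 17: P2: load  L5  ⟶  IIMI  (L5)  txn=∅  M[L5]=86
step 18: P3: store L7 := 49  ⟶  IIIM  (L7)  txn=BusRdX  M[L7]=20
step 19: P2: store L1 := 45  ⟶  IIMI  (L1)  txn=BusRdX  M[L1]=0
step 20: P3: store L7 := 54  ⟶  IIIM  (L7)  txn=∅  M[L7]=20
step 21: P2: load  L0  ⟶  IOSS  (L0)  txn=BusRd  M[L0]=60
step 22: P3: load  L0  ⟶  IOSS  (L0)  txn=∅  M[L0]=60
step 23: P3: load  L7  ⟶  IIIM  (L7)  txn=∅  M[L7]=20
step 24: P2: store L3 := 33  ⟶  IIMI  (L3)  txn=BusRdX+Flush  M[L3]=80
step 25: P2: load  L7  ⟶  IISO  (L7)  txn=BusRd  M[L7]=20

memory[L3] = 80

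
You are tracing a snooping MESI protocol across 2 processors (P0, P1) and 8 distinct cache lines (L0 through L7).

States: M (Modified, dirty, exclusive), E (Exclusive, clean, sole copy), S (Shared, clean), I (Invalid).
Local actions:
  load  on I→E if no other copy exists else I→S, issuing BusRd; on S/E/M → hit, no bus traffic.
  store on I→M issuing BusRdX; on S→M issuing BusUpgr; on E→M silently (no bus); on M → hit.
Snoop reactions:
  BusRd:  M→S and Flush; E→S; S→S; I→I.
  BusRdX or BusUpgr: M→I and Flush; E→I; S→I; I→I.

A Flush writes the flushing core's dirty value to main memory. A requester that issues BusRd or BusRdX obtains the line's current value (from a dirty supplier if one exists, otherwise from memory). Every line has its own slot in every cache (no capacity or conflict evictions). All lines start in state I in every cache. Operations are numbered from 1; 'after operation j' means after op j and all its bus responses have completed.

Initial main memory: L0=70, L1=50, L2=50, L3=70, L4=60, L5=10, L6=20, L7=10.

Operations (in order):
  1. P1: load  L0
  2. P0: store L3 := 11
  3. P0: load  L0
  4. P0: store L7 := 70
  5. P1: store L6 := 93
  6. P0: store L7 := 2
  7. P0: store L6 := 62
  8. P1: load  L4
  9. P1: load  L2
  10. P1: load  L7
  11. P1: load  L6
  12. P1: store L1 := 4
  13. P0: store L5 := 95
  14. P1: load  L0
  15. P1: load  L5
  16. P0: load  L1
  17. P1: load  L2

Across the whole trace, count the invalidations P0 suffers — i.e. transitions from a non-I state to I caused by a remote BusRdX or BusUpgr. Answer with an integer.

step 1: P1: load  L0  ⟶  IE  (L0)  txn=BusRd  M[L0]=70
step 2: P0: store L3 := 11  ⟶  MI  (L3)  txn=BusRdX  M[L3]=70
step 3: P0: load  L0  ⟶  SS  (L0)  txn=BusRd  M[L0]=70
step 4: P0: store L7 := 70  ⟶  MI  (L7)  txn=BusRdX  M[L7]=10
step 5: P1: store L6 := 93  ⟶  IM  (L6)  txn=BusRdX  M[L6]=20
step 6: P0: store L7 := 2  ⟶  MI  (L7)  txn=∅  M[L7]=10
step 7: P0: store L6 := 62  ⟶  MI  (L6)  txn=BusRdX+Flush  M[L6]=93
step 8: P1: load  L4  ⟶  IE  (L4)  txn=BusRd  M[L4]=60
step 9: P1: load  L2  ⟶  IE  (L2)  txn=BusRd  M[L2]=50
step 10: P1: load  L7  ⟶  SS  (L7)  txn=BusRd+Flush  M[L7]=2
step 11: P1: load  L6  ⟶  SS  (L6)  txn=BusRd+Flush  M[L6]=62
step 12: P1: store L1 := 4  ⟶  IM  (L1)  txn=BusRdX  M[L1]=50
step 13: P0: store L5 := 95  ⟶  MI  (L5)  txn=BusRdX  M[L5]=10
step 14: P1: load  L0  ⟶  SS  (L0)  txn=∅  M[L0]=70
step 15: P1: load  L5  ⟶  SS  (L5)  txn=BusRd+Flush  M[L5]=95
step 16: P0: load  L1  ⟶  SS  (L1)  txn=BusRd+Flush  M[L1]=4
step 17: P1: load  L2  ⟶  IE  (L2)  txn=∅  M[L2]=50

invalidations = 0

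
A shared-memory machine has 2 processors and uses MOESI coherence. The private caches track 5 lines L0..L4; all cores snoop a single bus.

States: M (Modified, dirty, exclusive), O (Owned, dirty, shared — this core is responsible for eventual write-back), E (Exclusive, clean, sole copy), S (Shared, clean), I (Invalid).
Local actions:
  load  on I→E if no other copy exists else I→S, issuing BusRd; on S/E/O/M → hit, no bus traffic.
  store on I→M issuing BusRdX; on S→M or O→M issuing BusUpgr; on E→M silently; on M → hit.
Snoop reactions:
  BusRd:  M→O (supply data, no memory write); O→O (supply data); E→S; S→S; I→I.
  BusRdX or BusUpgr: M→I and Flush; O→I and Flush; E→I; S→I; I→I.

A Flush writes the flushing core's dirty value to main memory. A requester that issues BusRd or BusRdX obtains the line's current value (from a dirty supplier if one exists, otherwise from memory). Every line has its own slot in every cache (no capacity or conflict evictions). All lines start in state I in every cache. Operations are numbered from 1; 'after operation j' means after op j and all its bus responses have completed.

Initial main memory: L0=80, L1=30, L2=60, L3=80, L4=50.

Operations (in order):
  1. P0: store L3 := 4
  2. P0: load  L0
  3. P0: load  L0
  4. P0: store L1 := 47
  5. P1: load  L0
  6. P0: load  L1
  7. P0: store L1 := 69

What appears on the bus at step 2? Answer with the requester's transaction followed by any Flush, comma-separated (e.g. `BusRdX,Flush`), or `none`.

bus = BusRd

step 1: P0: store L3 := 4  ⟶  MI  (L3)  txn=BusRdX  M[L3]=80
step 2: P0: load  L0  ⟶  EI  (L0)  txn=BusRd  M[L0]=80
step 3: P0: load  L0  ⟶  EI  (L0)  txn=∅  M[L0]=80
step 4: P0: store L1 := 47  ⟶  MI  (L1)  txn=BusRdX  M[L1]=30
step 5: P1: load  L0  ⟶  SS  (L0)  txn=BusRd  M[L0]=80
step 6: P0: load  L1  ⟶  MI  (L1)  txn=∅  M[L1]=30
step 7: P0: store L1 := 69  ⟶  MI  (L1)  txn=∅  M[L1]=30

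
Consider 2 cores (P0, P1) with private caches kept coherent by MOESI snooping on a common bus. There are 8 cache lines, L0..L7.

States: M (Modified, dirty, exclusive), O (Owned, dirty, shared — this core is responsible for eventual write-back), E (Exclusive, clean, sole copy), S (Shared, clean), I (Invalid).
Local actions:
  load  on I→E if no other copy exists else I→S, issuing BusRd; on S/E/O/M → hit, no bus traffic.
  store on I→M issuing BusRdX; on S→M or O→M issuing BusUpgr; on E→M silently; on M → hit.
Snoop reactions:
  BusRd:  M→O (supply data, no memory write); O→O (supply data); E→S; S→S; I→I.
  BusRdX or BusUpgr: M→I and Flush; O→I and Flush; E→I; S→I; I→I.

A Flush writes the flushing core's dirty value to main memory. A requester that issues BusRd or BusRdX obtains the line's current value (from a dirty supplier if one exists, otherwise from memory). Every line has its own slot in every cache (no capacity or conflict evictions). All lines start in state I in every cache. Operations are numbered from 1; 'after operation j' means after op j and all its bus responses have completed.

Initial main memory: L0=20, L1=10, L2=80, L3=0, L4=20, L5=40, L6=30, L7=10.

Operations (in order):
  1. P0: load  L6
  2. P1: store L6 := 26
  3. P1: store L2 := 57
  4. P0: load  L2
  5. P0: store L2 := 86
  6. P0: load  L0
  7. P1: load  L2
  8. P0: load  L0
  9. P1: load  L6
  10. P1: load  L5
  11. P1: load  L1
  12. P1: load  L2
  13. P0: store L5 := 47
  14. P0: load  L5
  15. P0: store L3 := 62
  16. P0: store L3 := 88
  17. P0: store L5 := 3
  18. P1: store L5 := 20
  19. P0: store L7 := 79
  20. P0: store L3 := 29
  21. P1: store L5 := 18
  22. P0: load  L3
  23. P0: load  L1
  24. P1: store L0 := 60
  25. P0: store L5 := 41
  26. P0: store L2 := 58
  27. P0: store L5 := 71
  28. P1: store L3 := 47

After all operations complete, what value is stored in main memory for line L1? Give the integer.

step 1: P0: load  L6  ⟶  EI  (L6)  txn=BusRd  M[L6]=30
step 2: P1: store L6 := 26  ⟶  IM  (L6)  txn=BusRdX  M[L6]=30
step 3: P1: store L2 := 57  ⟶  IM  (L2)  txn=BusRdX  M[L2]=80
step 4: P0: load  L2  ⟶  SO  (L2)  txn=BusRd  M[L2]=80
step 5: P0: store L2 := 86  ⟶  MI  (L2)  txn=BusUpgr+Flush  M[L2]=57
step 6: P0: load  L0  ⟶  EI  (L0)  txn=BusRd  M[L0]=20
step 7: P1: load  L2  ⟶  OS  (L2)  txn=BusRd  M[L2]=57
step 8: P0: load  L0  ⟶  EI  (L0)  txn=∅  M[L0]=20
step 9: P1: load  L6  ⟶  IM  (L6)  txn=∅  M[L6]=30
step 10: P1: load  L5  ⟶  IE  (L5)  txn=BusRd  M[L5]=40
step 11: P1: load  L1  ⟶  IE  (L1)  txn=BusRd  M[L1]=10
step 12: P1: load  L2  ⟶  OS  (L2)  txn=∅  M[L2]=57
step 13: P0: store L5 := 47  ⟶  MI  (L5)  txn=BusRdX  M[L5]=40
step 14: P0: load  L5  ⟶  MI  (L5)  txn=∅  M[L5]=40
step 15: P0: store L3 := 62  ⟶  MI  (L3)  txn=BusRdX  M[L3]=0
step 16: P0: store L3 := 88  ⟶  MI  (L3)  txn=∅  M[L3]=0
step 17: P0: store L5 := 3  ⟶  MI  (L5)  txn=∅  M[L5]=40
step 18: P1: store L5 := 20  ⟶  IM  (L5)  txn=BusRdX+Flush  M[L5]=3
step 19: P0: store L7 := 79  ⟶  MI  (L7)  txn=BusRdX  M[L7]=10
step 20: P0: store L3 := 29  ⟶  MI  (L3)  txn=∅  M[L3]=0
step 21: P1: store L5 := 18  ⟶  IM  (L5)  txn=∅  M[L5]=3
step 22: P0: load  L3  ⟶  MI  (L3)  txn=∅  M[L3]=0
step 23: P0: load  L1  ⟶  SS  (L1)  txn=BusRd  M[L1]=10
step 24: P1: store L0 := 60  ⟶  IM  (L0)  txn=BusRdX  M[L0]=20
step 25: P0: store L5 := 41  ⟶  MI  (L5)  txn=BusRdX+Flush  M[L5]=18
step 26: P0: store L2 := 58  ⟶  MI  (L2)  txn=BusUpgr  M[L2]=57
step 27: P0: store L5 := 71  ⟶  MI  (L5)  txn=∅  M[L5]=18
step 28: P1: store L3 := 47  ⟶  IM  (L3)  txn=BusRdX+Flush  M[L3]=29

memory[L1] = 10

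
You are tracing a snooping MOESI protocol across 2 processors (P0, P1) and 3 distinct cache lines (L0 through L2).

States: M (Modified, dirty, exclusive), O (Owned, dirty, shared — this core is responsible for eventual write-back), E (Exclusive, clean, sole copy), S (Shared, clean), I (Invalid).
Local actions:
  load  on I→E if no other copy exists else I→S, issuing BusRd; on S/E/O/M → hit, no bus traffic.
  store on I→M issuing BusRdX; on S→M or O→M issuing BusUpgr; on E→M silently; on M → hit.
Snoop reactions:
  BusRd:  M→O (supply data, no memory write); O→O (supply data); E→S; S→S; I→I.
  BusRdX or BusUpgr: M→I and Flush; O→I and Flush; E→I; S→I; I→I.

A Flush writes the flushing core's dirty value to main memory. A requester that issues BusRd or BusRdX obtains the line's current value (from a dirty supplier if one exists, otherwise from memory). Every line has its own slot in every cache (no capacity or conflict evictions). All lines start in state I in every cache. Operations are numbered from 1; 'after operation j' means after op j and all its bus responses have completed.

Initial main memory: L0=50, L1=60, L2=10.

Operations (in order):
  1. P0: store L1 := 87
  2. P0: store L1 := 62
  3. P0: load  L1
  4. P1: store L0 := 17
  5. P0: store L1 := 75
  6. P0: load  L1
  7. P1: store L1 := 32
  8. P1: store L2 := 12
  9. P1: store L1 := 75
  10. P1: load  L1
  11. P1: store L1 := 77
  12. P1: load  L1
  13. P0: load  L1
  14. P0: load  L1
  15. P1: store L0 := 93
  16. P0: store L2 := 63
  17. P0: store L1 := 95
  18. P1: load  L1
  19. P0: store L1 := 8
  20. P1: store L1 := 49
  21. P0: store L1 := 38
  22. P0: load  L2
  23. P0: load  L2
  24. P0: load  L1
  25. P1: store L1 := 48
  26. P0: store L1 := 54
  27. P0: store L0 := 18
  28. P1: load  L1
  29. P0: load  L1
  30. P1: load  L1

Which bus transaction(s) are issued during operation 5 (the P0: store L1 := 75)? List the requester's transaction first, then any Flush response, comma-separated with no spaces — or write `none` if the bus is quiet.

bus = none

[1] P0: store L1 := 87 | P0:M(87), P1:I | bus: BusRdX
[2] P0: store L1 := 62 | P0:M(62), P1:I | bus: none
[3] P0: load  L1 | P0:M(62), P1:I | bus: none
[4] P1: store L0 := 17 | P0:I, P1:M(17) | bus: BusRdX
[5] P0: store L1 := 75 | P0:M(75), P1:I | bus: none
[6] P0: load  L1 | P0:M(75), P1:I | bus: none
[7] P1: store L1 := 32 | P0:I, P1:M(32) | bus: BusRdX,Flush
[8] P1: store L2 := 12 | P0:I, P1:M(12) | bus: BusRdX
[9] P1: store L1 := 75 | P0:I, P1:M(75) | bus: none
[10] P1: load  L1 | P0:I, P1:M(75) | bus: none
[11] P1: store L1 := 77 | P0:I, P1:M(77) | bus: none
[12] P1: load  L1 | P0:I, P1:M(77) | bus: none
[13] P0: load  L1 | P0:S(77), P1:O(77) | bus: BusRd
[14] P0: load  L1 | P0:S(77), P1:O(77) | bus: none
[15] P1: store L0 := 93 | P0:I, P1:M(93) | bus: none
[16] P0: store L2 := 63 | P0:M(63), P1:I | bus: BusRdX,Flush
[17] P0: store L1 := 95 | P0:M(95), P1:I | bus: BusUpgr,Flush
[18] P1: load  L1 | P0:O(95), P1:S(95) | bus: BusRd
[19] P0: store L1 := 8 | P0:M(8), P1:I | bus: BusUpgr
[20] P1: store L1 := 49 | P0:I, P1:M(49) | bus: BusRdX,Flush
[21] P0: store L1 := 38 | P0:M(38), P1:I | bus: BusRdX,Flush
[22] P0: load  L2 | P0:M(63), P1:I | bus: none
[23] P0: load  L2 | P0:M(63), P1:I | bus: none
[24] P0: load  L1 | P0:M(38), P1:I | bus: none
[25] P1: store L1 := 48 | P0:I, P1:M(48) | bus: BusRdX,Flush
[26] P0: store L1 := 54 | P0:M(54), P1:I | bus: BusRdX,Flush
[27] P0: store L0 := 18 | P0:M(18), P1:I | bus: BusRdX,Flush
[28] P1: load  L1 | P0:O(54), P1:S(54) | bus: BusRd
[29] P0: load  L1 | P0:O(54), P1:S(54) | bus: none
[30] P1: load  L1 | P0:O(54), P1:S(54) | bus: none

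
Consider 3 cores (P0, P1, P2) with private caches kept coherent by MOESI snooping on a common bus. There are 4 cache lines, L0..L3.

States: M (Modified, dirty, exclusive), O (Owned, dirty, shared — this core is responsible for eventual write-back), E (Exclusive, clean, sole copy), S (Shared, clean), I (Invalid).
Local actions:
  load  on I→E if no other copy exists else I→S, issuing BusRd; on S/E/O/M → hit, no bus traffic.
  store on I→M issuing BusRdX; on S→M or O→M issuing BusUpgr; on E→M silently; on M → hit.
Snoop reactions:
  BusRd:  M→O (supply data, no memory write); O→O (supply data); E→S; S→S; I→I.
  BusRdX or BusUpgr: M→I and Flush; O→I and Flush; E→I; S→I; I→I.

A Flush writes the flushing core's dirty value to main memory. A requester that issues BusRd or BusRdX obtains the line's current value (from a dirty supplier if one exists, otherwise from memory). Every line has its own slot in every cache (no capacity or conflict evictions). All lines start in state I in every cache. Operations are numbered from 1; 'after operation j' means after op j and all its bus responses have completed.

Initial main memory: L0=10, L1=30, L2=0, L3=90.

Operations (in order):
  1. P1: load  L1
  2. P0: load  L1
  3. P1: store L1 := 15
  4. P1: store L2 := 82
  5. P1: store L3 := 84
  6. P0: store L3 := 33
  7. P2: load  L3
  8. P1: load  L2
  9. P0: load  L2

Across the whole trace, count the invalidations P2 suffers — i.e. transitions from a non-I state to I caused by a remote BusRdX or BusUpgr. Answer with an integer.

invalidations = 0

1. P1: load  L1  bus=[BusRd]  L1: P0=I P1=E P2=I  mem[L1]=30
2. P0: load  L1  bus=[BusRd]  L1: P0=S P1=S P2=I  mem[L1]=30
3. P1: store L1 := 15  bus=[BusUpgr]  L1: P0=I P1=M P2=I  mem[L1]=30
4. P1: store L2 := 82  bus=[BusRdX]  L2: P0=I P1=M P2=I  mem[L2]=0
5. P1: store L3 := 84  bus=[BusRdX]  L3: P0=I P1=M P2=I  mem[L3]=90
6. P0: store L3 := 33  bus=[BusRdX,Flush]  L3: P0=M P1=I P2=I  mem[L3]=84
7. P2: load  L3  bus=[BusRd]  L3: P0=O P1=I P2=S  mem[L3]=84
8. P1: load  L2  bus=[-]  L2: P0=I P1=M P2=I  mem[L2]=0
9. P0: load  L2  bus=[BusRd]  L2: P0=S P1=O P2=I  mem[L2]=0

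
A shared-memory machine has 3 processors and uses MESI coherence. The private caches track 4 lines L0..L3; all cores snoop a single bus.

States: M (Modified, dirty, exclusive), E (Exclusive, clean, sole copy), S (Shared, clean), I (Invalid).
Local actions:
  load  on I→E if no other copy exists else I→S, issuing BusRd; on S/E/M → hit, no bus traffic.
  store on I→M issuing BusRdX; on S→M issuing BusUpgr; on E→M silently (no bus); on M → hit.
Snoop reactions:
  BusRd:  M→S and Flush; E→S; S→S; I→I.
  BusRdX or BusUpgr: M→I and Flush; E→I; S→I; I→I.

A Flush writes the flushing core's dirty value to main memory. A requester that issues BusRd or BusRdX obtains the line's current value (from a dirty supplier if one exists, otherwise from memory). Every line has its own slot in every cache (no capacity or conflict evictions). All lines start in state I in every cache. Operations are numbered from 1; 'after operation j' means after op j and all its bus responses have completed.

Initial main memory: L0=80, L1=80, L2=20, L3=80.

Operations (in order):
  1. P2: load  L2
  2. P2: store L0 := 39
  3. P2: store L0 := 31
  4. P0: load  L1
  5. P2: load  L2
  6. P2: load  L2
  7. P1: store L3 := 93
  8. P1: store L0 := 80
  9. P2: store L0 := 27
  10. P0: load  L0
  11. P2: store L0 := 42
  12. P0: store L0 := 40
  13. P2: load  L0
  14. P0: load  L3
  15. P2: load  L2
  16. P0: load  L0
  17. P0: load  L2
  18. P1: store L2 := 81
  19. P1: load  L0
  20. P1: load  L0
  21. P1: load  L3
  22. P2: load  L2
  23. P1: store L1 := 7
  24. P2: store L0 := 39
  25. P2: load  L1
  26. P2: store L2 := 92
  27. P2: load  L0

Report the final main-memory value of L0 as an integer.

memory[L0] = 40

  op1 P2: load  L2 → I/I/E on L2; bus BusRd; mem=20
  op2 P2: store L0 := 39 → I/I/M on L0; bus BusRdX; mem=80
  op3 P2: store L0 := 31 → I/I/M on L0; bus (none); mem=80
  op4 P0: load  L1 → E/I/I on L1; bus BusRd; mem=80
  op5 P2: load  L2 → I/I/E on L2; bus (none); mem=20
  op6 P2: load  L2 → I/I/E on L2; bus (none); mem=20
  op7 P1: store L3 := 93 → I/M/I on L3; bus BusRdX; mem=80
  op8 P1: store L0 := 80 → I/M/I on L0; bus BusRdX Flush; mem=31
  op9 P2: store L0 := 27 → I/I/M on L0; bus BusRdX Flush; mem=80
  op10 P0: load  L0 → S/I/S on L0; bus BusRd Flush; mem=27
  op11 P2: store L0 := 42 → I/I/M on L0; bus BusUpgr; mem=27
  op12 P0: store L0 := 40 → M/I/I on L0; bus BusRdX Flush; mem=42
  op13 P2: load  L0 → S/I/S on L0; bus BusRd Flush; mem=40
  op14 P0: load  L3 → S/S/I on L3; bus BusRd Flush; mem=93
  op15 P2: load  L2 → I/I/E on L2; bus (none); mem=20
  op16 P0: load  L0 → S/I/S on L0; bus (none); mem=40
  op17 P0: load  L2 → S/I/S on L2; bus BusRd; mem=20
  op18 P1: store L2 := 81 → I/M/I on L2; bus BusRdX; mem=20
  op19 P1: load  L0 → S/S/S on L0; bus BusRd; mem=40
  op20 P1: load  L0 → S/S/S on L0; bus (none); mem=40
  op21 P1: load  L3 → S/S/I on L3; bus (none); mem=93
  op22 P2: load  L2 → I/S/S on L2; bus BusRd Flush; mem=81
  op23 P1: store L1 := 7 → I/M/I on L1; bus BusRdX; mem=80
  op24 P2: store L0 := 39 → I/I/M on L0; bus BusUpgr; mem=40
  op25 P2: load  L1 → I/S/S on L1; bus BusRd Flush; mem=7
  op26 P2: store L2 := 92 → I/I/M on L2; bus BusUpgr; mem=81
  op27 P2: load  L0 → I/I/M on L0; bus (none); mem=40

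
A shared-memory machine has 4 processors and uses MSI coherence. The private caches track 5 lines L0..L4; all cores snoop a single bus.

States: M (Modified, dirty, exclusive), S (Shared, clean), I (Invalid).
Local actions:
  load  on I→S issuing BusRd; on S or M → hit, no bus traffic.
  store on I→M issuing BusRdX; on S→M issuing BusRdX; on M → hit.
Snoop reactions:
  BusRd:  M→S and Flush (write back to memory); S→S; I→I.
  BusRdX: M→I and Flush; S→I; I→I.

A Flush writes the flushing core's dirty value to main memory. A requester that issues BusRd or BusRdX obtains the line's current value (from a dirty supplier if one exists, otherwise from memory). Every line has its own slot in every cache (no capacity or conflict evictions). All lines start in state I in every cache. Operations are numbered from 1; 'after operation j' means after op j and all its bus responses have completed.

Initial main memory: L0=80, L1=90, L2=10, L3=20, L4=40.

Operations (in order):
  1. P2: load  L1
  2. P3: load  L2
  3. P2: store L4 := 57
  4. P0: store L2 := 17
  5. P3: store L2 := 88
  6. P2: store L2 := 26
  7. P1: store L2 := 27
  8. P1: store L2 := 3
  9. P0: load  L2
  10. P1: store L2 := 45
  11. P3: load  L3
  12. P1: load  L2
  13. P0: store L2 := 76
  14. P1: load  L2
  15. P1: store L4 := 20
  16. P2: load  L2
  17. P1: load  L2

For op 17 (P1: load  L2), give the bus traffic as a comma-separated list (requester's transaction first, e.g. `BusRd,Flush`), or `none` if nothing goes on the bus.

bus = none

  op1 P2: load  L1 → I/I/S/I on L1; bus BusRd; mem=90
  op2 P3: load  L2 → I/I/I/S on L2; bus BusRd; mem=10
  op3 P2: store L4 := 57 → I/I/M/I on L4; bus BusRdX; mem=40
  op4 P0: store L2 := 17 → M/I/I/I on L2; bus BusRdX; mem=10
  op5 P3: store L2 := 88 → I/I/I/M on L2; bus BusRdX Flush; mem=17
  op6 P2: store L2 := 26 → I/I/M/I on L2; bus BusRdX Flush; mem=88
  op7 P1: store L2 := 27 → I/M/I/I on L2; bus BusRdX Flush; mem=26
  op8 P1: store L2 := 3 → I/M/I/I on L2; bus (none); mem=26
  op9 P0: load  L2 → S/S/I/I on L2; bus BusRd Flush; mem=3
  op10 P1: store L2 := 45 → I/M/I/I on L2; bus BusRdX; mem=3
  op11 P3: load  L3 → I/I/I/S on L3; bus BusRd; mem=20
  op12 P1: load  L2 → I/M/I/I on L2; bus (none); mem=3
  op13 P0: store L2 := 76 → M/I/I/I on L2; bus BusRdX Flush; mem=45
  op14 P1: load  L2 → S/S/I/I on L2; bus BusRd Flush; mem=76
  op15 P1: store L4 := 20 → I/M/I/I on L4; bus BusRdX Flush; mem=57
  op16 P2: load  L2 → S/S/S/I on L2; bus BusRd; mem=76
  op17 P1: load  L2 → S/S/S/I on L2; bus (none); mem=76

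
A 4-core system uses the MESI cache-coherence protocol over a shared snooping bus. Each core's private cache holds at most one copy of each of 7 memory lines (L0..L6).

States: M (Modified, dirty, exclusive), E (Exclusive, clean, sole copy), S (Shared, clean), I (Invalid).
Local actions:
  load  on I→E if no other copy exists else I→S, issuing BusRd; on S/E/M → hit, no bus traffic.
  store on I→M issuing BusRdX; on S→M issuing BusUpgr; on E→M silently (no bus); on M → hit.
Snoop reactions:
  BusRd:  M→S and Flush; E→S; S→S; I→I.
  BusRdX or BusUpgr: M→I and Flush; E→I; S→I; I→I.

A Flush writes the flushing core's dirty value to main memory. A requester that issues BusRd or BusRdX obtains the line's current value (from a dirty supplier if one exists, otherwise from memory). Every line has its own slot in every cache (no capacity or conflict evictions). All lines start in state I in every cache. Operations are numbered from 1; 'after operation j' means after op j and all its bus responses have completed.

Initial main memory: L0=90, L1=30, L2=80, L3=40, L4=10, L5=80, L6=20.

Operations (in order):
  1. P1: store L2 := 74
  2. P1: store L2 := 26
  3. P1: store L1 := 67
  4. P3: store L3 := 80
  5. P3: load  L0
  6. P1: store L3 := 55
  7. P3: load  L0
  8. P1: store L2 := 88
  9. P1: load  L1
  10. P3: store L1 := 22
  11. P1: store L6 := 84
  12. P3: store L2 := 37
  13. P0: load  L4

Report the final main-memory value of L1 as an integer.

  op1 P1: store L2 := 74 → I/M/I/I on L2; bus BusRdX; mem=80
  op2 P1: store L2 := 26 → I/M/I/I on L2; bus (none); mem=80
  op3 P1: store L1 := 67 → I/M/I/I on L1; bus BusRdX; mem=30
  op4 P3: store L3 := 80 → I/I/I/M on L3; bus BusRdX; mem=40
  op5 P3: load  L0 → I/I/I/E on L0; bus BusRd; mem=90
  op6 P1: store L3 := 55 → I/M/I/I on L3; bus BusRdX Flush; mem=80
  op7 P3: load  L0 → I/I/I/E on L0; bus (none); mem=90
  op8 P1: store L2 := 88 → I/M/I/I on L2; bus (none); mem=80
  op9 P1: load  L1 → I/M/I/I on L1; bus (none); mem=30
  op10 P3: store L1 := 22 → I/I/I/M on L1; bus BusRdX Flush; mem=67
  op11 P1: store L6 := 84 → I/M/I/I on L6; bus BusRdX; mem=20
  op12 P3: store L2 := 37 → I/I/I/M on L2; bus BusRdX Flush; mem=88
  op13 P0: load  L4 → E/I/I/I on L4; bus BusRd; mem=10

memory[L1] = 67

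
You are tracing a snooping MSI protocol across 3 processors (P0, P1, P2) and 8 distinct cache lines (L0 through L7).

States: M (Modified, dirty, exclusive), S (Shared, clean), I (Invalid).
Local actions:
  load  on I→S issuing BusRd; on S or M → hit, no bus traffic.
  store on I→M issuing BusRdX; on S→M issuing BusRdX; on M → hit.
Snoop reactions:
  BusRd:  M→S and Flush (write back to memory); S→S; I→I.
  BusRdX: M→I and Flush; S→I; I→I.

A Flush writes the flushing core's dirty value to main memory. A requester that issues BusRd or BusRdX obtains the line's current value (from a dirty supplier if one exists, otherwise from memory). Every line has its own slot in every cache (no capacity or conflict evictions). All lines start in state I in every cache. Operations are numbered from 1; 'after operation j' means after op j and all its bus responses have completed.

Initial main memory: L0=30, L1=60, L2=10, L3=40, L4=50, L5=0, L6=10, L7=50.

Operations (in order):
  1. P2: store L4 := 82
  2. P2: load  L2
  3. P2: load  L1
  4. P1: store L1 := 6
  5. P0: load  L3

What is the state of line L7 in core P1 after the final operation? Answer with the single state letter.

step 1: P2: store L4 := 82  ⟶  IIM  (L4)  txn=BusRdX  M[L4]=50
step 2: P2: load  L2  ⟶  IIS  (L2)  txn=BusRd  M[L2]=10
step 3: P2: load  L1  ⟶  IIS  (L1)  txn=BusRd  M[L1]=60
step 4: P1: store L1 := 6  ⟶  IMI  (L1)  txn=BusRdX  M[L1]=60
step 5: P0: load  L3  ⟶  SII  (L3)  txn=BusRd  M[L3]=40

state = I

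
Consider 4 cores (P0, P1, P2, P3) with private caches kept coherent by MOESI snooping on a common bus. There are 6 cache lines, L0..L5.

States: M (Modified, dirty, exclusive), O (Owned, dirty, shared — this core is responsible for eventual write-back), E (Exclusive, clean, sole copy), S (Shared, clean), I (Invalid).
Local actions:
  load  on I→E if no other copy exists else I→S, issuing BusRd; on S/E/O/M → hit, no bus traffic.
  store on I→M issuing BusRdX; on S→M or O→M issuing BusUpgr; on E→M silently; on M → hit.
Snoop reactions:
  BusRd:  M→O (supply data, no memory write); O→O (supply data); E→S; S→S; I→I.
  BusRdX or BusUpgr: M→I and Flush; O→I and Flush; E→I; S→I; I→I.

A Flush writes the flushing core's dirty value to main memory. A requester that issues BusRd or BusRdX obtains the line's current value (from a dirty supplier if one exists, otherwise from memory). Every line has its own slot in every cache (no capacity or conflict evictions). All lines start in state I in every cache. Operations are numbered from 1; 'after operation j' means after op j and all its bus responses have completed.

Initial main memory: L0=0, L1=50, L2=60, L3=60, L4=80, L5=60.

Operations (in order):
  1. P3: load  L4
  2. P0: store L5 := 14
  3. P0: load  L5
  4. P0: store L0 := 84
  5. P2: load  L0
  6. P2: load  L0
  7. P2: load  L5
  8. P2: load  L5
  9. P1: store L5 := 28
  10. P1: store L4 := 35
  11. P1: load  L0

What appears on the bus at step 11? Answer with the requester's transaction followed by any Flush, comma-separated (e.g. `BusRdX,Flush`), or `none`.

1. P3: load  L4  bus=[BusRd]  L4: P0=I P1=I P2=I P3=E  mem[L4]=80
2. P0: store L5 := 14  bus=[BusRdX]  L5: P0=M P1=I P2=I P3=I  mem[L5]=60
3. P0: load  L5  bus=[-]  L5: P0=M P1=I P2=I P3=I  mem[L5]=60
4. P0: store L0 := 84  bus=[BusRdX]  L0: P0=M P1=I P2=I P3=I  mem[L0]=0
5. P2: load  L0  bus=[BusRd]  L0: P0=O P1=I P2=S P3=I  mem[L0]=0
6. P2: load  L0  bus=[-]  L0: P0=O P1=I P2=S P3=I  mem[L0]=0
7. P2: load  L5  bus=[BusRd]  L5: P0=O P1=I P2=S P3=I  mem[L5]=60
8. P2: load  L5  bus=[-]  L5: P0=O P1=I P2=S P3=I  mem[L5]=60
9. P1: store L5 := 28  bus=[BusRdX,Flush]  L5: P0=I P1=M P2=I P3=I  mem[L5]=14
10. P1: store L4 := 35  bus=[BusRdX]  L4: P0=I P1=M P2=I P3=I  mem[L4]=80
11. P1: load  L0  bus=[BusRd]  L0: P0=O P1=S P2=S P3=I  mem[L0]=0

bus = BusRd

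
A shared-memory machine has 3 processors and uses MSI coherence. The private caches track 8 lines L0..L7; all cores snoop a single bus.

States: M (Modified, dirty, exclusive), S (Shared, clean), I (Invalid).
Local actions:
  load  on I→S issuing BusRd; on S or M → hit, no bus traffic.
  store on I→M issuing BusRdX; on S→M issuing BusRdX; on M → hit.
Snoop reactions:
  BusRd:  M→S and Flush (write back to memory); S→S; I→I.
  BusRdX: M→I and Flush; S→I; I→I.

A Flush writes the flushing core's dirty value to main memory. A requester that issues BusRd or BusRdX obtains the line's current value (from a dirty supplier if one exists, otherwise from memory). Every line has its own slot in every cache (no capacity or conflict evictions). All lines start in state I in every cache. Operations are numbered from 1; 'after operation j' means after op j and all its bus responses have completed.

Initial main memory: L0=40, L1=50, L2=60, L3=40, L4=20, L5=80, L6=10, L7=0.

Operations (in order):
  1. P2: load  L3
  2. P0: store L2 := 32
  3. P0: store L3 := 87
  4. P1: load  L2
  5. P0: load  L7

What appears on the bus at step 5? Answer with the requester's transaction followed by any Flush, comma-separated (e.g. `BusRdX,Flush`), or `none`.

[1] P2: load  L3 | P0:I, P1:I, P2:S(40) | bus: BusRd
[2] P0: store L2 := 32 | P0:M(32), P1:I, P2:I | bus: BusRdX
[3] P0: store L3 := 87 | P0:M(87), P1:I, P2:I | bus: BusRdX
[4] P1: load  L2 | P0:S(32), P1:S(32), P2:I | bus: BusRd,Flush
[5] P0: load  L7 | P0:S(0), P1:I, P2:I | bus: BusRd

bus = BusRd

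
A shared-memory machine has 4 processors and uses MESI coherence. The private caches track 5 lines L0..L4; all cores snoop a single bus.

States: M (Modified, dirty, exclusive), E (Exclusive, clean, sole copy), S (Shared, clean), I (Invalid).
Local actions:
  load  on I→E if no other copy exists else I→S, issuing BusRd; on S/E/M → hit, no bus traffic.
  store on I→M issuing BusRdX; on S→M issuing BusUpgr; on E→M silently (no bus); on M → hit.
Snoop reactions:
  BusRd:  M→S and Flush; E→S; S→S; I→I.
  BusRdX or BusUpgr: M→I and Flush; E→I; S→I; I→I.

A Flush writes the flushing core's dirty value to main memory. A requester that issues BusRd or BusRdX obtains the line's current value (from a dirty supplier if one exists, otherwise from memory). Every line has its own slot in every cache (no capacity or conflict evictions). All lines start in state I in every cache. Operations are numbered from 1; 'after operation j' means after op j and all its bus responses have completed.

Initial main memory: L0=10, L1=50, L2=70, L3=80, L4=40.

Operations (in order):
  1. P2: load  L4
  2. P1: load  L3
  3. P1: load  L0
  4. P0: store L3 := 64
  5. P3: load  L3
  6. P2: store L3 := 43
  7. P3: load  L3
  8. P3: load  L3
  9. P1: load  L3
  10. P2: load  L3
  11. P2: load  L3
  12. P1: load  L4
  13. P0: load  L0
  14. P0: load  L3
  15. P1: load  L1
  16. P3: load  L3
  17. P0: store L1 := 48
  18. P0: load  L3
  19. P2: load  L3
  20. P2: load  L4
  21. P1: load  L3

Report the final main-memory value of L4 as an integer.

step 1: P2: load  L4  ⟶  IIEI  (L4)  txn=BusRd  M[L4]=40
step 2: P1: load  L3  ⟶  IEII  (L3)  txn=BusRd  M[L3]=80
step 3: P1: load  L0  ⟶  IEII  (L0)  txn=BusRd  M[L0]=10
step 4: P0: store L3 := 64  ⟶  MIII  (L3)  txn=BusRdX  M[L3]=80
step 5: P3: load  L3  ⟶  SIIS  (L3)  txn=BusRd+Flush  M[L3]=64
step 6: P2: store L3 := 43  ⟶  IIMI  (L3)  txn=BusRdX  M[L3]=64
step 7: P3: load  L3  ⟶  IISS  (L3)  txn=BusRd+Flush  M[L3]=43
step 8: P3: load  L3  ⟶  IISS  (L3)  txn=∅  M[L3]=43
step 9: P1: load  L3  ⟶  ISSS  (L3)  txn=BusRd  M[L3]=43
step 10: P2: load  L3  ⟶  ISSS  (L3)  txn=∅  M[L3]=43
step 11: P2: load  L3  ⟶  ISSS  (L3)  txn=∅  M[L3]=43
step 12: P1: load  L4  ⟶  ISSI  (L4)  txn=BusRd  M[L4]=40
step 13: P0: load  L0  ⟶  SSII  (L0)  txn=BusRd  M[L0]=10
step 14: P0: load  L3  ⟶  SSSS  (L3)  txn=BusRd  M[L3]=43
step 15: P1: load  L1  ⟶  IEII  (L1)  txn=BusRd  M[L1]=50
step 16: P3: load  L3  ⟶  SSSS  (L3)  txn=∅  M[L3]=43
step 17: P0: store L1 := 48  ⟶  MIII  (L1)  txn=BusRdX  M[L1]=50
step 18: P0: load  L3  ⟶  SSSS  (L3)  txn=∅  M[L3]=43
step 19: P2: load  L3  ⟶  SSSS  (L3)  txn=∅  M[L3]=43
step 20: P2: load  L4  ⟶  ISSI  (L4)  txn=∅  M[L4]=40
step 21: P1: load  L3  ⟶  SSSS  (L3)  txn=∅  M[L3]=43

memory[L4] = 40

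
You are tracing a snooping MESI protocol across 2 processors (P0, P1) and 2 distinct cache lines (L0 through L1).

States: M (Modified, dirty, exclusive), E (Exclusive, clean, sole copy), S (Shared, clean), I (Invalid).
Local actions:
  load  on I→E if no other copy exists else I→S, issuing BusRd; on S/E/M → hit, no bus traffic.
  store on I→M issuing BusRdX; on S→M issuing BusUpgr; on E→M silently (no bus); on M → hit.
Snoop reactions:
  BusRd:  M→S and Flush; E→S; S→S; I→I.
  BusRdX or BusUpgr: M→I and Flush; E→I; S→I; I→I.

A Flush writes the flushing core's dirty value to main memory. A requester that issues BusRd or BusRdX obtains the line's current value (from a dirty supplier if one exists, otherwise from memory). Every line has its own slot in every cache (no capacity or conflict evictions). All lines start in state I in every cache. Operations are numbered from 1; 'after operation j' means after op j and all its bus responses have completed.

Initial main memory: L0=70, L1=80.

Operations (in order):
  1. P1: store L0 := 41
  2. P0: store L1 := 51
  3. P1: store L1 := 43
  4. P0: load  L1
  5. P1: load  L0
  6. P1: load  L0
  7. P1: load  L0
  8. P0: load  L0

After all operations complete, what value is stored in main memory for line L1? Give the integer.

memory[L1] = 43

[1] P1: store L0 := 41 | P0:I, P1:M(41) | bus: BusRdX
[2] P0: store L1 := 51 | P0:M(51), P1:I | bus: BusRdX
[3] P1: store L1 := 43 | P0:I, P1:M(43) | bus: BusRdX,Flush
[4] P0: load  L1 | P0:S(43), P1:S(43) | bus: BusRd,Flush
[5] P1: load  L0 | P0:I, P1:M(41) | bus: none
[6] P1: load  L0 | P0:I, P1:M(41) | bus: none
[7] P1: load  L0 | P0:I, P1:M(41) | bus: none
[8] P0: load  L0 | P0:S(41), P1:S(41) | bus: BusRd,Flush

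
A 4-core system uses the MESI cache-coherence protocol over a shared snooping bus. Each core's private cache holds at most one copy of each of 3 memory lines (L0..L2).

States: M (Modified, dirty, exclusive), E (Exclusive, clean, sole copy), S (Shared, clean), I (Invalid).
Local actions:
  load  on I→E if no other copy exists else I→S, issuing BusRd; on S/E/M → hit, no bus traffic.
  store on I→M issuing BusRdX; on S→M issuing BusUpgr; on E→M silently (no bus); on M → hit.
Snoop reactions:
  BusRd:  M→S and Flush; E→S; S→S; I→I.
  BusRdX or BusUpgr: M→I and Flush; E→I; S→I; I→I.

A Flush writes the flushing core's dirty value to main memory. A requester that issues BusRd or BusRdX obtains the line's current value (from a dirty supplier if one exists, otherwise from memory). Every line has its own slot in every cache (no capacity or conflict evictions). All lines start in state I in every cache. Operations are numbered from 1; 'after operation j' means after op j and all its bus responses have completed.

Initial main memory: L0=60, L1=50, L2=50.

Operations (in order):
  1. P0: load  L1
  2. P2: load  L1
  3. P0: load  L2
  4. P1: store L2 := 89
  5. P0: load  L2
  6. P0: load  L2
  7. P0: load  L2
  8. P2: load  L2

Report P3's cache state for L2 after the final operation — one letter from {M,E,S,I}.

state = I

step 1: P0: load  L1  ⟶  EIII  (L1)  txn=BusRd  M[L1]=50
step 2: P2: load  L1  ⟶  SISI  (L1)  txn=BusRd  M[L1]=50
step 3: P0: load  L2  ⟶  EIII  (L2)  txn=BusRd  M[L2]=50
step 4: P1: store L2 := 89  ⟶  IMII  (L2)  txn=BusRdX  M[L2]=50
step 5: P0: load  L2  ⟶  SSII  (L2)  txn=BusRd+Flush  M[L2]=89
step 6: P0: load  L2  ⟶  SSII  (L2)  txn=∅  M[L2]=89
step 7: P0: load  L2  ⟶  SSII  (L2)  txn=∅  M[L2]=89
step 8: P2: load  L2  ⟶  SSSI  (L2)  txn=BusRd  M[L2]=89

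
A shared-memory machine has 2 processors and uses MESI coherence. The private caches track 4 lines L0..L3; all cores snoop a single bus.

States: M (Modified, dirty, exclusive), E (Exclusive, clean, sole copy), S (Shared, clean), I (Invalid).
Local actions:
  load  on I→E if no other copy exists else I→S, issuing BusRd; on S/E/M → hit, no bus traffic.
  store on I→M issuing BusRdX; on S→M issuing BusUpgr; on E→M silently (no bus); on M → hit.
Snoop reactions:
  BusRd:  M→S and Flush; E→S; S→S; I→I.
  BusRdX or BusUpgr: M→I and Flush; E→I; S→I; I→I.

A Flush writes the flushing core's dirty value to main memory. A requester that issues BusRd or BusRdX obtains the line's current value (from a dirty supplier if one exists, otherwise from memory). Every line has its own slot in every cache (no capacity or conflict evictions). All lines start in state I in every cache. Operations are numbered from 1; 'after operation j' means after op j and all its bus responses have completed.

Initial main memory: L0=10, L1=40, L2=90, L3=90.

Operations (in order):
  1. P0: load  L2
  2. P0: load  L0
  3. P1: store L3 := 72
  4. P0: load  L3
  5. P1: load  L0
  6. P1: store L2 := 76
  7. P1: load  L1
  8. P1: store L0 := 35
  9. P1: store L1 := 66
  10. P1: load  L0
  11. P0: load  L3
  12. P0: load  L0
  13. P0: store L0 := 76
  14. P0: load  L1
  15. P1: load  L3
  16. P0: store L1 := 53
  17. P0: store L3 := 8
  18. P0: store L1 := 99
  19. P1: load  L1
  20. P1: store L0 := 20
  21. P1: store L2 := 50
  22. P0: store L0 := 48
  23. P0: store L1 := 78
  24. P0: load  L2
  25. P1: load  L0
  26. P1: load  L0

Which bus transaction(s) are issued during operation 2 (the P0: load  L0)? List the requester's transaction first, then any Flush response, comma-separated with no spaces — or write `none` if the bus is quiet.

bus = BusRd

step 1: P0: load  L2  ⟶  EI  (L2)  txn=BusRd  M[L2]=90
step 2: P0: load  L0  ⟶  EI  (L0)  txn=BusRd  M[L0]=10
step 3: P1: store L3 := 72  ⟶  IM  (L3)  txn=BusRdX  M[L3]=90
step 4: P0: load  L3  ⟶  SS  (L3)  txn=BusRd+Flush  M[L3]=72
step 5: P1: load  L0  ⟶  SS  (L0)  txn=BusRd  M[L0]=10
step 6: P1: store L2 := 76  ⟶  IM  (L2)  txn=BusRdX  M[L2]=90
step 7: P1: load  L1  ⟶  IE  (L1)  txn=BusRd  M[L1]=40
step 8: P1: store L0 := 35  ⟶  IM  (L0)  txn=BusUpgr  M[L0]=10
step 9: P1: store L1 := 66  ⟶  IM  (L1)  txn=∅  M[L1]=40
step 10: P1: load  L0  ⟶  IM  (L0)  txn=∅  M[L0]=10
step 11: P0: load  L3  ⟶  SS  (L3)  txn=∅  M[L3]=72
step 12: P0: load  L0  ⟶  SS  (L0)  txn=BusRd+Flush  M[L0]=35
step 13: P0: store L0 := 76  ⟶  MI  (L0)  txn=BusUpgr  M[L0]=35
step 14: P0: load  L1  ⟶  SS  (L1)  txn=BusRd+Flush  M[L1]=66
step 15: P1: load  L3  ⟶  SS  (L3)  txn=∅  M[L3]=72
step 16: P0: store L1 := 53  ⟶  MI  (L1)  txn=BusUpgr  M[L1]=66
step 17: P0: store L3 := 8  ⟶  MI  (L3)  txn=BusUpgr  M[L3]=72
step 18: P0: store L1 := 99  ⟶  MI  (L1)  txn=∅  M[L1]=66
step 19: P1: load  L1  ⟶  SS  (L1)  txn=BusRd+Flush  M[L1]=99
step 20: P1: store L0 := 20  ⟶  IM  (L0)  txn=BusRdX+Flush  M[L0]=76
step 21: P1: store L2 := 50  ⟶  IM  (L2)  txn=∅  M[L2]=90
step 22: P0: store L0 := 48  ⟶  MI  (L0)  txn=BusRdX+Flush  M[L0]=20
step 23: P0: store L1 := 78  ⟶  MI  (L1)  txn=BusUpgr  M[L1]=99
step 24: P0: load  L2  ⟶  SS  (L2)  txn=BusRd+Flush  M[L2]=50
step 25: P1: load  L0  ⟶  SS  (L0)  txn=BusRd+Flush  M[L0]=48
step 26: P1: load  L0  ⟶  SS  (L0)  txn=∅  M[L0]=48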